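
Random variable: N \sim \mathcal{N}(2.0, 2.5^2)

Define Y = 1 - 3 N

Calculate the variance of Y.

For Y = aN + b: Var(Y) = a² * Var(N)
Var(N) = 2.5^2 = 6.25
Var(Y) = (-3)² * 6.25 = 9 * 6.25 = 56.25

56.25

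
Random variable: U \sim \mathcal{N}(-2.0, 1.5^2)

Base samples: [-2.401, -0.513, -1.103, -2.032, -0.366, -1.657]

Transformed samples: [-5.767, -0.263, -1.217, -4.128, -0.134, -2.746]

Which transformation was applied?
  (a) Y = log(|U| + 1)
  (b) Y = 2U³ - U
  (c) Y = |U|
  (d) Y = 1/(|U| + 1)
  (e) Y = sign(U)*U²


Checking option (e) Y = sign(U)*U²:
  U = -2.401 -> Y = -5.767 ✓
  U = -0.513 -> Y = -0.263 ✓
  U = -1.103 -> Y = -1.217 ✓
All samples match this transformation.

(e) sign(U)*U²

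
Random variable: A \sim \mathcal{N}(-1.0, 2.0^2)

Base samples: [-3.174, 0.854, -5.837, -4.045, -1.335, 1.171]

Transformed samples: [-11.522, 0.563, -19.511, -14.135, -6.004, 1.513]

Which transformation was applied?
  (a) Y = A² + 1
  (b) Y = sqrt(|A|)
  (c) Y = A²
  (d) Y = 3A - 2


Checking option (d) Y = 3A - 2:
  A = -3.174 -> Y = -11.522 ✓
  A = 0.854 -> Y = 0.563 ✓
  A = -5.837 -> Y = -19.511 ✓
All samples match this transformation.

(d) 3A - 2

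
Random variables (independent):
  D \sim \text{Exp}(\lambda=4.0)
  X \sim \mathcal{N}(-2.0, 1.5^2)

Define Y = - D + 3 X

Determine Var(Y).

For independent RVs: Var(aX + bY) = a²Var(X) + b²Var(Y)
Var(D) = 0.0625
Var(X) = 2.25
Var(Y) = (-1)²*0.0625 + 3²*2.25
= 1*0.0625 + 9*2.25 = 20.3125

20.3125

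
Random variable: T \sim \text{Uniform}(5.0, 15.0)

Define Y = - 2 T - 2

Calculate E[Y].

For Y = -2T - 2:
E[Y] = -2 * E[T] - 2
E[T] = (5 + 15)/2 = 10
E[Y] = -2 * 10 - 2 = -22

-22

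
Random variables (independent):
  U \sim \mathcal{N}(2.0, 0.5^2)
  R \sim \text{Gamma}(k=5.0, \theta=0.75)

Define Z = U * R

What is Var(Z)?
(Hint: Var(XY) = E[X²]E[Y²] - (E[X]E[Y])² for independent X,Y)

Var(XY) = E[X²]E[Y²] - (E[X]E[Y])²
E[U] = 2, Var(U) = 0.25
E[R] = 3.75, Var(R) = 2.8125
E[U²] = 0.25 + 2² = 4.25
E[R²] = 2.8125 + 3.75² = 16.875
Var(Z) = 4.25*16.875 - (2*3.75)²
= 71.71875 - 56.25 = 15.46875

15.46875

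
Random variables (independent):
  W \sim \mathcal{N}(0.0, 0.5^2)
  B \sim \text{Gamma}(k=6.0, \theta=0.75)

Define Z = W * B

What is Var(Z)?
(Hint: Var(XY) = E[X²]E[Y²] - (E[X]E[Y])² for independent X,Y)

Var(XY) = E[X²]E[Y²] - (E[X]E[Y])²
E[W] = 0, Var(W) = 0.25
E[B] = 4.5, Var(B) = 3.375
E[W²] = 0.25 + 0² = 0.25
E[B²] = 3.375 + 4.5² = 23.625
Var(Z) = 0.25*23.625 - (0*4.5)²
= 5.90625 - 0 = 5.90625

5.90625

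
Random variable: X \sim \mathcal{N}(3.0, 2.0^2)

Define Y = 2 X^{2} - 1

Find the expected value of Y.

E[Y] = 2*E[X²] - 1
E[X] = 3
E[X²] = Var(X) + (E[X])² = 4 + 9 = 13
E[Y] = 2*13 - 1 = 25

25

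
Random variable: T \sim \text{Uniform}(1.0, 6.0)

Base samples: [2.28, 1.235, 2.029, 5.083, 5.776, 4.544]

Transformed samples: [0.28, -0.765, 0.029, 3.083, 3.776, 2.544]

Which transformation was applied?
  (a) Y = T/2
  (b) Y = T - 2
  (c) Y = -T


Checking option (b) Y = T - 2:
  T = 2.28 -> Y = 0.28 ✓
  T = 1.235 -> Y = -0.765 ✓
  T = 2.029 -> Y = 0.029 ✓
All samples match this transformation.

(b) T - 2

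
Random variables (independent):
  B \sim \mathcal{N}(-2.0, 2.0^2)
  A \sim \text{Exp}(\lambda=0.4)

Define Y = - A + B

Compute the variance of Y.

For independent RVs: Var(aX + bY) = a²Var(X) + b²Var(Y)
Var(B) = 4
Var(A) = 6.25
Var(Y) = 1²*4 + (-1)²*6.25
= 1*4 + 1*6.25 = 10.25

10.25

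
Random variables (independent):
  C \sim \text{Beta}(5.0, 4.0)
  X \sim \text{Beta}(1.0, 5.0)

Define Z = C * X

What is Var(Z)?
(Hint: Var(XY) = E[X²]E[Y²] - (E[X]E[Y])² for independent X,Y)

Var(XY) = E[X²]E[Y²] - (E[X]E[Y])²
E[C] = 0.55555556, Var(C) = 0.024691358
E[X] = 0.16666667, Var(X) = 0.01984127
E[C²] = 0.024691358 + 0.55555556² = 0.33333333
E[X²] = 0.01984127 + 0.16666667² = 0.047619048
Var(Z) = 0.33333333*0.047619048 - (0.55555556*0.16666667)²
= 0.015873016 - 0.0085733882 = 0.0072996277

0.0072996277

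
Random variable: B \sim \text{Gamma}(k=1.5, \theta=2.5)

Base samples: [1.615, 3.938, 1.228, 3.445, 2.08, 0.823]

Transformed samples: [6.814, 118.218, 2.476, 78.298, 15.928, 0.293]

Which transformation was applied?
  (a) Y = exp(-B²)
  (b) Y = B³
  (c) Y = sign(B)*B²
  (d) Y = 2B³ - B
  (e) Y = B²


Checking option (d) Y = 2B³ - B:
  B = 1.615 -> Y = 6.814 ✓
  B = 3.938 -> Y = 118.218 ✓
  B = 1.228 -> Y = 2.476 ✓
All samples match this transformation.

(d) 2B³ - B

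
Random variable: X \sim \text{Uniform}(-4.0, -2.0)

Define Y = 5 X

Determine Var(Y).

For Y = aX + b: Var(Y) = a² * Var(X)
Var(X) = (-2 + 4)^2/12 = 0.33333333
Var(Y) = 5² * 0.33333333 = 25 * 0.33333333 = 8.3333333

8.3333333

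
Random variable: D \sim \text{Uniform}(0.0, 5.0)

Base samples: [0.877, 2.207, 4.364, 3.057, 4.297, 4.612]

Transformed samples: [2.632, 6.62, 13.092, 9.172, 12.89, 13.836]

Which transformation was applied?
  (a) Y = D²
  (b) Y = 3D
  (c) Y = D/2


Checking option (b) Y = 3D:
  D = 0.877 -> Y = 2.632 ✓
  D = 2.207 -> Y = 6.62 ✓
  D = 4.364 -> Y = 13.092 ✓
All samples match this transformation.

(b) 3D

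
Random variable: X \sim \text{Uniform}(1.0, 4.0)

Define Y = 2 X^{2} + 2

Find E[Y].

E[Y] = 2*E[X²] + 2
E[X] = 2.5
E[X²] = Var(X) + (E[X])² = 0.75 + 6.25 = 7
E[Y] = 2*7 + 2 = 16

16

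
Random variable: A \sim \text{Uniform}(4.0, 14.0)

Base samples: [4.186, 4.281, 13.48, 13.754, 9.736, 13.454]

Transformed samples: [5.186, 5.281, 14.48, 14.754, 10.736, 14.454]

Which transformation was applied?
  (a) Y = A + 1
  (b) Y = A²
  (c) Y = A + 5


Checking option (a) Y = A + 1:
  A = 4.186 -> Y = 5.186 ✓
  A = 4.281 -> Y = 5.281 ✓
  A = 13.48 -> Y = 14.48 ✓
All samples match this transformation.

(a) A + 1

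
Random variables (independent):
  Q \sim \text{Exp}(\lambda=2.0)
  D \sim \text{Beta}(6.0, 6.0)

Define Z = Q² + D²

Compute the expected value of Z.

E[Z] = E[Q²] + E[D²]
E[Q²] = Var(Q) + E[Q]² = 0.25 + 0.25 = 0.5
E[D²] = Var(D) + E[D]² = 0.019230769 + 0.25 = 0.26923077
E[Z] = 0.5 + 0.26923077 = 0.76923077

0.76923077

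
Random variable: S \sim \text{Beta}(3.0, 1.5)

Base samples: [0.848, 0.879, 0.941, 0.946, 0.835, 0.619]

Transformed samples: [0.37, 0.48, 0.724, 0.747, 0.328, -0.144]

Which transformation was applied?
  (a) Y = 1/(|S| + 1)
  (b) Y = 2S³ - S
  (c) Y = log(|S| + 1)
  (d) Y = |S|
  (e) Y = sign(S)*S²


Checking option (b) Y = 2S³ - S:
  S = 0.848 -> Y = 0.37 ✓
  S = 0.879 -> Y = 0.48 ✓
  S = 0.941 -> Y = 0.724 ✓
All samples match this transformation.

(b) 2S³ - S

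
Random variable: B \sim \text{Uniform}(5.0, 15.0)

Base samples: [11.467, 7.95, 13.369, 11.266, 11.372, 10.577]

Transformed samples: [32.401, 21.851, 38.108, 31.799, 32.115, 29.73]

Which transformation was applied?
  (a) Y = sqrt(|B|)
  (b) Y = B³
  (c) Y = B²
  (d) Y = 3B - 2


Checking option (d) Y = 3B - 2:
  B = 11.467 -> Y = 32.401 ✓
  B = 7.95 -> Y = 21.851 ✓
  B = 13.369 -> Y = 38.108 ✓
All samples match this transformation.

(d) 3B - 2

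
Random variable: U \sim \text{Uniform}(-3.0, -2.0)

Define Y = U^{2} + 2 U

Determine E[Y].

E[Y] = 1*E[U²] + 2*E[U]
E[U] = -2.5
E[U²] = Var(U) + (E[U])² = 0.083333333 + 6.25 = 6.3333333
E[Y] = 1*6.3333333 + 2*(-2.5) = 1.3333333

1.3333333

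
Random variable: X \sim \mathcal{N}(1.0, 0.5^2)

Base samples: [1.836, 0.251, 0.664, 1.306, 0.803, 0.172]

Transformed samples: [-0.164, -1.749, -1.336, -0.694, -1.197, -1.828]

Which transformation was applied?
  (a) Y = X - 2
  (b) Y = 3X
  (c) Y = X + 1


Checking option (a) Y = X - 2:
  X = 1.836 -> Y = -0.164 ✓
  X = 0.251 -> Y = -1.749 ✓
  X = 0.664 -> Y = -1.336 ✓
All samples match this transformation.

(a) X - 2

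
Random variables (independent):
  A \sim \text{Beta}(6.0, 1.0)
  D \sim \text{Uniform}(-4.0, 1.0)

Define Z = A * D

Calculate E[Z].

For independent RVs: E[XY] = E[X]*E[Y]
E[A] = 0.85714286
E[D] = -1.5
E[Z] = 0.85714286 * (-1.5) = -1.2857143

-1.2857143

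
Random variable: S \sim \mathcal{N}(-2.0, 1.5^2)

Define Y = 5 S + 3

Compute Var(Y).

For Y = aS + b: Var(Y) = a² * Var(S)
Var(S) = 1.5^2 = 2.25
Var(Y) = 5² * 2.25 = 25 * 2.25 = 56.25

56.25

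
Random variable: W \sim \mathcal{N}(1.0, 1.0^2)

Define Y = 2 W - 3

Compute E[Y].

For Y = 2W - 3:
E[Y] = 2 * E[W] - 3
E[W] = 1.0 = 1
E[Y] = 2 * 1 - 3 = -1

-1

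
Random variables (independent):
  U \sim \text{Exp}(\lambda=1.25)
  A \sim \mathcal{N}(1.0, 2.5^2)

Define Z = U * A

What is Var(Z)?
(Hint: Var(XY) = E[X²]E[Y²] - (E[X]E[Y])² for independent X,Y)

Var(XY) = E[X²]E[Y²] - (E[X]E[Y])²
E[U] = 0.8, Var(U) = 0.64
E[A] = 1, Var(A) = 6.25
E[U²] = 0.64 + 0.8² = 1.28
E[A²] = 6.25 + 1² = 7.25
Var(Z) = 1.28*7.25 - (0.8*1)²
= 9.28 - 0.64 = 8.64

8.64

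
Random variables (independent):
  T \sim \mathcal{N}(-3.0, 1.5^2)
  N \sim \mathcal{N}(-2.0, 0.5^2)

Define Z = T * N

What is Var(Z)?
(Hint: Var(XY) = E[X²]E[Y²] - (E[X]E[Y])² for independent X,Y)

Var(XY) = E[X²]E[Y²] - (E[X]E[Y])²
E[T] = -3, Var(T) = 2.25
E[N] = -2, Var(N) = 0.25
E[T²] = 2.25 + (-3)² = 11.25
E[N²] = 0.25 + (-2)² = 4.25
Var(Z) = 11.25*4.25 - (-3*(-2))²
= 47.8125 - 36 = 11.8125

11.8125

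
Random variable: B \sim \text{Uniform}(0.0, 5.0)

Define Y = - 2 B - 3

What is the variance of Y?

For Y = aB + b: Var(Y) = a² * Var(B)
Var(B) = (5 - 0)^2/12 = 2.0833333
Var(Y) = (-2)² * 2.0833333 = 4 * 2.0833333 = 8.3333333

8.3333333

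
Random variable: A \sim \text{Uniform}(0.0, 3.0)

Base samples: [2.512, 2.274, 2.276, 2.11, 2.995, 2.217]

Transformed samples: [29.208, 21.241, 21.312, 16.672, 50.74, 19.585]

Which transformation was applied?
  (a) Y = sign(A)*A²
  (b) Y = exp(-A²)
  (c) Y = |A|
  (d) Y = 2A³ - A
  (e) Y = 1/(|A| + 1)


Checking option (d) Y = 2A³ - A:
  A = 2.512 -> Y = 29.208 ✓
  A = 2.274 -> Y = 21.241 ✓
  A = 2.276 -> Y = 21.312 ✓
All samples match this transformation.

(d) 2A³ - A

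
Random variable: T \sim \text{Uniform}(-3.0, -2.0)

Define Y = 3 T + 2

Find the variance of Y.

For Y = aT + b: Var(Y) = a² * Var(T)
Var(T) = (-2 + 3)^2/12 = 0.083333333
Var(Y) = 3² * 0.083333333 = 9 * 0.083333333 = 0.75

0.75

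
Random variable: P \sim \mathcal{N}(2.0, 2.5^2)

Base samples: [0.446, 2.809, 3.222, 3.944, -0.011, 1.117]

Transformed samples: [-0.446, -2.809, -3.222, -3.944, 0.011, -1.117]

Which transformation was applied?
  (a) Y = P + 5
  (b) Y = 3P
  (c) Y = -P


Checking option (c) Y = -P:
  P = 0.446 -> Y = -0.446 ✓
  P = 2.809 -> Y = -2.809 ✓
  P = 3.222 -> Y = -3.222 ✓
All samples match this transformation.

(c) -P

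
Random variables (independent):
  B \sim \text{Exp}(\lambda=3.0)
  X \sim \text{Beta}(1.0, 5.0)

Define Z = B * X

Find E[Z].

For independent RVs: E[XY] = E[X]*E[Y]
E[B] = 0.33333333
E[X] = 0.16666667
E[Z] = 0.33333333 * 0.16666667 = 0.055555556

0.055555556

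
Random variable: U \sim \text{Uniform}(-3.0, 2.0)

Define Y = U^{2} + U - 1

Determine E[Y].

E[Y] = 1*E[U²] + 1*E[U] - 1
E[U] = -0.5
E[U²] = Var(U) + (E[U])² = 2.0833333 + 0.25 = 2.3333333
E[Y] = 1*2.3333333 + 1*(-0.5) - 1 = 0.83333333

0.83333333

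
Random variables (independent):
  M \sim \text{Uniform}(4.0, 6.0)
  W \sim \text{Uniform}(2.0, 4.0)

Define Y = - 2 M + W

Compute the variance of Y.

For independent RVs: Var(aX + bY) = a²Var(X) + b²Var(Y)
Var(M) = 0.33333333
Var(W) = 0.33333333
Var(Y) = (-2)²*0.33333333 + 1²*0.33333333
= 4*0.33333333 + 1*0.33333333 = 1.6666667

1.6666667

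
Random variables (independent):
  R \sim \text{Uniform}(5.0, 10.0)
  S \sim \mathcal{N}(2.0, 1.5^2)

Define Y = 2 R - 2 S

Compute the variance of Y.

For independent RVs: Var(aX + bY) = a²Var(X) + b²Var(Y)
Var(R) = 2.0833333
Var(S) = 2.25
Var(Y) = 2²*2.0833333 + (-2)²*2.25
= 4*2.0833333 + 4*2.25 = 17.333333

17.333333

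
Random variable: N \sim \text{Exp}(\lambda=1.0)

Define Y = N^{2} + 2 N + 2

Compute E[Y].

E[Y] = 1*E[N²] + 2*E[N] + 2
E[N] = 1
E[N²] = Var(N) + (E[N])² = 1 + 1 = 2
E[Y] = 1*2 + 2*1 + 2 = 6

6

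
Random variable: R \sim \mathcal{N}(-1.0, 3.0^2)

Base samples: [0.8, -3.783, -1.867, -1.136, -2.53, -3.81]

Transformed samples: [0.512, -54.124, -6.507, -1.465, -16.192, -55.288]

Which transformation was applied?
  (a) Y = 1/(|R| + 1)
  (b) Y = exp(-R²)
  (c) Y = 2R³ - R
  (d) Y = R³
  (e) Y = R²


Checking option (d) Y = R³:
  R = 0.8 -> Y = 0.512 ✓
  R = -3.783 -> Y = -54.124 ✓
  R = -1.867 -> Y = -6.507 ✓
All samples match this transformation.

(d) R³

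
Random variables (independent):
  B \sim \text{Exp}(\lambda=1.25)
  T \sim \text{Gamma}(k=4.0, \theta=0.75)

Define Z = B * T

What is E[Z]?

For independent RVs: E[XY] = E[X]*E[Y]
E[B] = 0.8
E[T] = 3
E[Z] = 0.8 * 3 = 2.4

2.4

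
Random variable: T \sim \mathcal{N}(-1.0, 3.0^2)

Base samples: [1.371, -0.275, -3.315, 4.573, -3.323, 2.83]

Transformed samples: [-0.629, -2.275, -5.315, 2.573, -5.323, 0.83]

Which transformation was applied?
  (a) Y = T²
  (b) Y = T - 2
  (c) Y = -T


Checking option (b) Y = T - 2:
  T = 1.371 -> Y = -0.629 ✓
  T = -0.275 -> Y = -2.275 ✓
  T = -3.315 -> Y = -5.315 ✓
All samples match this transformation.

(b) T - 2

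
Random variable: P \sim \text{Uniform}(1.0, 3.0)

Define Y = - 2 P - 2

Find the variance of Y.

For Y = aP + b: Var(Y) = a² * Var(P)
Var(P) = (3 - 1)^2/12 = 0.33333333
Var(Y) = (-2)² * 0.33333333 = 4 * 0.33333333 = 1.3333333

1.3333333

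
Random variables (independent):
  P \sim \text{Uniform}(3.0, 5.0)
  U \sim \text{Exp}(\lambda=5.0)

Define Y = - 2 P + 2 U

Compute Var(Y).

For independent RVs: Var(aX + bY) = a²Var(X) + b²Var(Y)
Var(P) = 0.33333333
Var(U) = 0.04
Var(Y) = (-2)²*0.33333333 + 2²*0.04
= 4*0.33333333 + 4*0.04 = 1.4933333

1.4933333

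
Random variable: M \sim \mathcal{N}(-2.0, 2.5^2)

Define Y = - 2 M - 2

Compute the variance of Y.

For Y = aM + b: Var(Y) = a² * Var(M)
Var(M) = 2.5^2 = 6.25
Var(Y) = (-2)² * 6.25 = 4 * 6.25 = 25

25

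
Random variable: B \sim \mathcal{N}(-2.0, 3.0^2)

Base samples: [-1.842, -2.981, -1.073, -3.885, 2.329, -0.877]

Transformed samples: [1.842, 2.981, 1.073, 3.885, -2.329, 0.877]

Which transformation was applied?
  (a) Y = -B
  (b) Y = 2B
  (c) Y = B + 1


Checking option (a) Y = -B:
  B = -1.842 -> Y = 1.842 ✓
  B = -2.981 -> Y = 2.981 ✓
  B = -1.073 -> Y = 1.073 ✓
All samples match this transformation.

(a) -B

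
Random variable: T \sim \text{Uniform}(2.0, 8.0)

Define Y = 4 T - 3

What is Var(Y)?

For Y = aT + b: Var(Y) = a² * Var(T)
Var(T) = (8 - 2)^2/12 = 3
Var(Y) = 4² * 3 = 16 * 3 = 48

48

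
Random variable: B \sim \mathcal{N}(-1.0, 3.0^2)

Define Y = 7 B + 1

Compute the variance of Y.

For Y = aB + b: Var(Y) = a² * Var(B)
Var(B) = 3.0^2 = 9
Var(Y) = 7² * 9 = 49 * 9 = 441

441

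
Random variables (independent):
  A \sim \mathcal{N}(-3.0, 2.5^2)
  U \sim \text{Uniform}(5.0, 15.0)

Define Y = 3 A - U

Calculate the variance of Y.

For independent RVs: Var(aX + bY) = a²Var(X) + b²Var(Y)
Var(A) = 6.25
Var(U) = 8.3333333
Var(Y) = 3²*6.25 + (-1)²*8.3333333
= 9*6.25 + 1*8.3333333 = 64.583333

64.583333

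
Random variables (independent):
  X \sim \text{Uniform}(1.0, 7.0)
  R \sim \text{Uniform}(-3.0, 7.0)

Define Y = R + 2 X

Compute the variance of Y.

For independent RVs: Var(aX + bY) = a²Var(X) + b²Var(Y)
Var(X) = 3
Var(R) = 8.3333333
Var(Y) = 2²*3 + 1²*8.3333333
= 4*3 + 1*8.3333333 = 20.333333

20.333333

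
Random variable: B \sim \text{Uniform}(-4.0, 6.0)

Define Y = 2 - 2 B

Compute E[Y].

For Y = -2B + 2:
E[Y] = -2 * E[B] + 2
E[B] = (-4 + 6)/2 = 1
E[Y] = -2 * 1 + 2 = 0

0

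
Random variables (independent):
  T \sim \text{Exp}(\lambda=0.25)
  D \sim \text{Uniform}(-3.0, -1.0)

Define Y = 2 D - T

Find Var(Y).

For independent RVs: Var(aX + bY) = a²Var(X) + b²Var(Y)
Var(T) = 16
Var(D) = 0.33333333
Var(Y) = (-1)²*16 + 2²*0.33333333
= 1*16 + 4*0.33333333 = 17.333333

17.333333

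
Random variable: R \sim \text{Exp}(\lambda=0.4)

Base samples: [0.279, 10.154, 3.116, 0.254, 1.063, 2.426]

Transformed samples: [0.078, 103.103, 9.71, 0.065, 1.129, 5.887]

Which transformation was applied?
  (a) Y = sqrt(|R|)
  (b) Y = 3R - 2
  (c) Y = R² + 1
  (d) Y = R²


Checking option (d) Y = R²:
  R = 0.279 -> Y = 0.078 ✓
  R = 10.154 -> Y = 103.103 ✓
  R = 3.116 -> Y = 9.71 ✓
All samples match this transformation.

(d) R²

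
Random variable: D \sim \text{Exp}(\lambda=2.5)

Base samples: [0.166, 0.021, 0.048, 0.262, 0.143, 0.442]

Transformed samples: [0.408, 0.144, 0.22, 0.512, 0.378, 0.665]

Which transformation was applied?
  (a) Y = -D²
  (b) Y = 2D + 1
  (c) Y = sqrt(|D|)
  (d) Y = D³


Checking option (c) Y = sqrt(|D|):
  D = 0.166 -> Y = 0.408 ✓
  D = 0.021 -> Y = 0.144 ✓
  D = 0.048 -> Y = 0.22 ✓
All samples match this transformation.

(c) sqrt(|D|)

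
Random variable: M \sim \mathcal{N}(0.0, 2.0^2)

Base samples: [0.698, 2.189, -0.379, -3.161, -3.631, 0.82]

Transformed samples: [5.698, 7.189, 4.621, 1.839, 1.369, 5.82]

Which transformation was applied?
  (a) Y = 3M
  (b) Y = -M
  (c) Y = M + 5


Checking option (c) Y = M + 5:
  M = 0.698 -> Y = 5.698 ✓
  M = 2.189 -> Y = 7.189 ✓
  M = -0.379 -> Y = 4.621 ✓
All samples match this transformation.

(c) M + 5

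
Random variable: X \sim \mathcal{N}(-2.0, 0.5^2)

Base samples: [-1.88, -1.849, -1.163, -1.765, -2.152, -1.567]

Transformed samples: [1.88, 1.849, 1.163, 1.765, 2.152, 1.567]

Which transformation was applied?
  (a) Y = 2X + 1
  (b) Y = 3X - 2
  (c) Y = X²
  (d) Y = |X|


Checking option (d) Y = |X|:
  X = -1.88 -> Y = 1.88 ✓
  X = -1.849 -> Y = 1.849 ✓
  X = -1.163 -> Y = 1.163 ✓
All samples match this transformation.

(d) |X|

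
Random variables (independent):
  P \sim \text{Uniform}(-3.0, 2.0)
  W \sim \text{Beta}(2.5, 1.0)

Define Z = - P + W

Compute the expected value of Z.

E[Z] = -1*E[P] + 1*E[W]
E[P] = -0.5
E[W] = 0.71428571
E[Z] = -1*(-0.5) + 1*0.71428571 = 1.2142857

1.2142857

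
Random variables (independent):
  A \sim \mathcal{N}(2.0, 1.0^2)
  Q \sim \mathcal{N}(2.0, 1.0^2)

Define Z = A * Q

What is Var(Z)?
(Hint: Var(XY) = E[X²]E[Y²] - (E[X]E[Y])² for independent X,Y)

Var(XY) = E[X²]E[Y²] - (E[X]E[Y])²
E[A] = 2, Var(A) = 1
E[Q] = 2, Var(Q) = 1
E[A²] = 1 + 2² = 5
E[Q²] = 1 + 2² = 5
Var(Z) = 5*5 - (2*2)²
= 25 - 16 = 9

9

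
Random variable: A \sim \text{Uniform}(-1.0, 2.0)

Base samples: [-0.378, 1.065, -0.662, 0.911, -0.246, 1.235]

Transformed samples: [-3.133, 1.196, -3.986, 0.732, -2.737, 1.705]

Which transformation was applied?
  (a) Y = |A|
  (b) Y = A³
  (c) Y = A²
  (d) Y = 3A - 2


Checking option (d) Y = 3A - 2:
  A = -0.378 -> Y = -3.133 ✓
  A = 1.065 -> Y = 1.196 ✓
  A = -0.662 -> Y = -3.986 ✓
All samples match this transformation.

(d) 3A - 2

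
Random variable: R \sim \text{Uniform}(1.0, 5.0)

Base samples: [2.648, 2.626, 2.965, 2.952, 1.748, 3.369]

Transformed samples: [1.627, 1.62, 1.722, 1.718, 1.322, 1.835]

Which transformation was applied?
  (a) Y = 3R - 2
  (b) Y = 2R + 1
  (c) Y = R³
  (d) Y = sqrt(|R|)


Checking option (d) Y = sqrt(|R|):
  R = 2.648 -> Y = 1.627 ✓
  R = 2.626 -> Y = 1.62 ✓
  R = 2.965 -> Y = 1.722 ✓
All samples match this transformation.

(d) sqrt(|R|)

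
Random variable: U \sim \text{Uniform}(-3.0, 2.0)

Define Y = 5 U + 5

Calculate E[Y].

For Y = 5U + 5:
E[Y] = 5 * E[U] + 5
E[U] = (-3 + 2)/2 = -0.5
E[Y] = 5 * (-0.5) + 5 = 2.5

2.5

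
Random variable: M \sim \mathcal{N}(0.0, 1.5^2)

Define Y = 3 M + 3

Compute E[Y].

For Y = 3M + 3:
E[Y] = 3 * E[M] + 3
E[M] = 0.0 = 0
E[Y] = 3 * 0 + 3 = 3

3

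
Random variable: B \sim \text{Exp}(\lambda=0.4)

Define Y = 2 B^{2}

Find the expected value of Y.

E[Y] = 2*E[B²]
E[B] = 2.5
E[B²] = Var(B) + (E[B])² = 6.25 + 6.25 = 12.5
E[Y] = 2*12.5 = 25

25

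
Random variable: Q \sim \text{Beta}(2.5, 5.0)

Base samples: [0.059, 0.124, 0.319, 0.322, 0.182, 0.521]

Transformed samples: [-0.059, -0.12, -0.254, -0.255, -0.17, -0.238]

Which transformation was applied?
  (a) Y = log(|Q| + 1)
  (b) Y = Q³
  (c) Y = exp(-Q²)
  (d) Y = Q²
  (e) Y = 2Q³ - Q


Checking option (e) Y = 2Q³ - Q:
  Q = 0.059 -> Y = -0.059 ✓
  Q = 0.124 -> Y = -0.12 ✓
  Q = 0.319 -> Y = -0.254 ✓
All samples match this transformation.

(e) 2Q³ - Q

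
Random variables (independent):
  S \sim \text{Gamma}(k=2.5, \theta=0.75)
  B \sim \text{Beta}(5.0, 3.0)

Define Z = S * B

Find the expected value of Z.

For independent RVs: E[XY] = E[X]*E[Y]
E[S] = 1.875
E[B] = 0.625
E[Z] = 1.875 * 0.625 = 1.171875

1.171875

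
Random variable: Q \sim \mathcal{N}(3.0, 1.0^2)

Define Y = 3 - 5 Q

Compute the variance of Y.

For Y = aQ + b: Var(Y) = a² * Var(Q)
Var(Q) = 1.0^2 = 1
Var(Y) = (-5)² * 1 = 25 * 1 = 25

25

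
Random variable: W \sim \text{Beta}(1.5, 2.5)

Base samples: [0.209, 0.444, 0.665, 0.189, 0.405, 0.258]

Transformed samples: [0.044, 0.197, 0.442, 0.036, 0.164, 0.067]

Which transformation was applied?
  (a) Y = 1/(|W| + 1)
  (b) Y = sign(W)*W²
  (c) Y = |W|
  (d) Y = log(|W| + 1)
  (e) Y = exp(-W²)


Checking option (b) Y = sign(W)*W²:
  W = 0.209 -> Y = 0.044 ✓
  W = 0.444 -> Y = 0.197 ✓
  W = 0.665 -> Y = 0.442 ✓
All samples match this transformation.

(b) sign(W)*W²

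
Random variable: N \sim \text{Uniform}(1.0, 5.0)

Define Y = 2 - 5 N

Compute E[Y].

For Y = -5N + 2:
E[Y] = -5 * E[N] + 2
E[N] = (1 + 5)/2 = 3
E[Y] = -5 * 3 + 2 = -13

-13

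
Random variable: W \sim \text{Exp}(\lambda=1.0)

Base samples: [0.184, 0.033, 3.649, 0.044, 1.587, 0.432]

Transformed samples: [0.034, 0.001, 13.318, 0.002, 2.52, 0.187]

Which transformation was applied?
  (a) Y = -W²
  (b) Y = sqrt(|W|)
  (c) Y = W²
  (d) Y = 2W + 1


Checking option (c) Y = W²:
  W = 0.184 -> Y = 0.034 ✓
  W = 0.033 -> Y = 0.001 ✓
  W = 3.649 -> Y = 13.318 ✓
All samples match this transformation.

(c) W²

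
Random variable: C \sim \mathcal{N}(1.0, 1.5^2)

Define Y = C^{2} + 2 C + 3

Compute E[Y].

E[Y] = 1*E[C²] + 2*E[C] + 3
E[C] = 1
E[C²] = Var(C) + (E[C])² = 2.25 + 1 = 3.25
E[Y] = 1*3.25 + 2*1 + 3 = 8.25

8.25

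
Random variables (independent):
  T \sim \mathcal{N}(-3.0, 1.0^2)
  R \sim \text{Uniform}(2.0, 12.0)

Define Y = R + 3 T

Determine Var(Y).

For independent RVs: Var(aX + bY) = a²Var(X) + b²Var(Y)
Var(T) = 1
Var(R) = 8.3333333
Var(Y) = 3²*1 + 1²*8.3333333
= 9*1 + 1*8.3333333 = 17.333333

17.333333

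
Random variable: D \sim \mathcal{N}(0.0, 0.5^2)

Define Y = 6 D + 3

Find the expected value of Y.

For Y = 6D + 3:
E[Y] = 6 * E[D] + 3
E[D] = 0.0 = 0
E[Y] = 6 * 0 + 3 = 3

3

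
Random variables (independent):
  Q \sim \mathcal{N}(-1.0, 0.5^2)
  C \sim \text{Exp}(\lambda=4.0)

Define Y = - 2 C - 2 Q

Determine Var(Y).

For independent RVs: Var(aX + bY) = a²Var(X) + b²Var(Y)
Var(Q) = 0.25
Var(C) = 0.0625
Var(Y) = (-2)²*0.25 + (-2)²*0.0625
= 4*0.25 + 4*0.0625 = 1.25

1.25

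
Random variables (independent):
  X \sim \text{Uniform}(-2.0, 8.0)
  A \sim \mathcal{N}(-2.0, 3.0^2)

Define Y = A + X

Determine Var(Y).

For independent RVs: Var(aX + bY) = a²Var(X) + b²Var(Y)
Var(X) = 8.3333333
Var(A) = 9
Var(Y) = 1²*8.3333333 + 1²*9
= 1*8.3333333 + 1*9 = 17.333333

17.333333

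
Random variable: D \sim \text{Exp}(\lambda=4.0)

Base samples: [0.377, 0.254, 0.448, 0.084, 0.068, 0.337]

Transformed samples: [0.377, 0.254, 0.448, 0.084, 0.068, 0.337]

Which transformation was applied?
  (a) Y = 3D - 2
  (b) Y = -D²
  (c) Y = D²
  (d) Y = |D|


Checking option (d) Y = |D|:
  D = 0.377 -> Y = 0.377 ✓
  D = 0.254 -> Y = 0.254 ✓
  D = 0.448 -> Y = 0.448 ✓
All samples match this transformation.

(d) |D|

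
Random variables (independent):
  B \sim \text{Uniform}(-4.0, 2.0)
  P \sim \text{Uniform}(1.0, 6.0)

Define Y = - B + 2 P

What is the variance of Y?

For independent RVs: Var(aX + bY) = a²Var(X) + b²Var(Y)
Var(B) = 3
Var(P) = 2.0833333
Var(Y) = (-1)²*3 + 2²*2.0833333
= 1*3 + 4*2.0833333 = 11.333333

11.333333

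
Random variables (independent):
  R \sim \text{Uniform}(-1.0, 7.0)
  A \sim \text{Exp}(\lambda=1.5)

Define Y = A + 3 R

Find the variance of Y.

For independent RVs: Var(aX + bY) = a²Var(X) + b²Var(Y)
Var(R) = 5.3333333
Var(A) = 0.44444444
Var(Y) = 3²*5.3333333 + 1²*0.44444444
= 9*5.3333333 + 1*0.44444444 = 48.444444

48.444444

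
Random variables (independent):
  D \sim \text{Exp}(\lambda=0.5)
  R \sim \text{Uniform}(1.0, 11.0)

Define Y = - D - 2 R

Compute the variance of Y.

For independent RVs: Var(aX + bY) = a²Var(X) + b²Var(Y)
Var(D) = 4
Var(R) = 8.3333333
Var(Y) = (-1)²*4 + (-2)²*8.3333333
= 1*4 + 4*8.3333333 = 37.333333

37.333333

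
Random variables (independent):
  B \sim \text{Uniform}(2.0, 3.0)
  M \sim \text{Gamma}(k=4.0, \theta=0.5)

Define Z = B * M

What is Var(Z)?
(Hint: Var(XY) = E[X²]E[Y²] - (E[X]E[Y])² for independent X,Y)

Var(XY) = E[X²]E[Y²] - (E[X]E[Y])²
E[B] = 2.5, Var(B) = 0.083333333
E[M] = 2, Var(M) = 1
E[B²] = 0.083333333 + 2.5² = 6.3333333
E[M²] = 1 + 2² = 5
Var(Z) = 6.3333333*5 - (2.5*2)²
= 31.666667 - 25 = 6.6666667

6.6666667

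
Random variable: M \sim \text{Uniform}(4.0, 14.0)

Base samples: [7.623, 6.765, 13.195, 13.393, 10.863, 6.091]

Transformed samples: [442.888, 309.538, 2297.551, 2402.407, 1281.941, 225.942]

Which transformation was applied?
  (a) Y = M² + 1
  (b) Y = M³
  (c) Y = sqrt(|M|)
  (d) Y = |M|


Checking option (b) Y = M³:
  M = 7.623 -> Y = 442.888 ✓
  M = 6.765 -> Y = 309.538 ✓
  M = 13.195 -> Y = 2297.551 ✓
All samples match this transformation.

(b) M³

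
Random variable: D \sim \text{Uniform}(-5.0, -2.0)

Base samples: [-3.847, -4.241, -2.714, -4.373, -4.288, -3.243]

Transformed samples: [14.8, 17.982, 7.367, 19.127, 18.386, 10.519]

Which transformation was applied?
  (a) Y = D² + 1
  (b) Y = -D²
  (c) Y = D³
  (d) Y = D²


Checking option (d) Y = D²:
  D = -3.847 -> Y = 14.8 ✓
  D = -4.241 -> Y = 17.982 ✓
  D = -2.714 -> Y = 7.367 ✓
All samples match this transformation.

(d) D²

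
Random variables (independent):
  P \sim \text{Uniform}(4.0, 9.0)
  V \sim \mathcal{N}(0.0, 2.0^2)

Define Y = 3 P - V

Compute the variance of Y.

For independent RVs: Var(aX + bY) = a²Var(X) + b²Var(Y)
Var(P) = 2.0833333
Var(V) = 4
Var(Y) = 3²*2.0833333 + (-1)²*4
= 9*2.0833333 + 1*4 = 22.75

22.75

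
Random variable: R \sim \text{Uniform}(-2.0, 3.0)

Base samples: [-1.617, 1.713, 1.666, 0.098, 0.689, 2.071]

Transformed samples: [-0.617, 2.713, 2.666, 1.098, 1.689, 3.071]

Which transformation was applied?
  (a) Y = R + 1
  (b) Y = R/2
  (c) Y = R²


Checking option (a) Y = R + 1:
  R = -1.617 -> Y = -0.617 ✓
  R = 1.713 -> Y = 2.713 ✓
  R = 1.666 -> Y = 2.666 ✓
All samples match this transformation.

(a) R + 1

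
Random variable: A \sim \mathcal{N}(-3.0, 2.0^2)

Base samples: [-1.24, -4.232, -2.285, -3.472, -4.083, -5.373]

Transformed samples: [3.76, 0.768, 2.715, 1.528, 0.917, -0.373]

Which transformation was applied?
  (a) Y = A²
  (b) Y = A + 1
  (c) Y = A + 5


Checking option (c) Y = A + 5:
  A = -1.24 -> Y = 3.76 ✓
  A = -4.232 -> Y = 0.768 ✓
  A = -2.285 -> Y = 2.715 ✓
All samples match this transformation.

(c) A + 5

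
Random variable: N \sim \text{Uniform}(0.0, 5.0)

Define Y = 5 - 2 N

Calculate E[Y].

For Y = -2N + 5:
E[Y] = -2 * E[N] + 5
E[N] = (0 + 5)/2 = 2.5
E[Y] = -2 * 2.5 + 5 = 0

0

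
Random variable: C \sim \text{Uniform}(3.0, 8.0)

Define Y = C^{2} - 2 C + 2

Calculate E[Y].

E[Y] = 1*E[C²] - 2*E[C] + 2
E[C] = 5.5
E[C²] = Var(C) + (E[C])² = 2.0833333 + 30.25 = 32.333333
E[Y] = 1*32.333333 - 2*5.5 + 2 = 23.333333

23.333333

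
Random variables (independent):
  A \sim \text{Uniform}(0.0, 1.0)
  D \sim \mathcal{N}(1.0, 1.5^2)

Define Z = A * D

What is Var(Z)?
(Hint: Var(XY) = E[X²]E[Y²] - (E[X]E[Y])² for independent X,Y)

Var(XY) = E[X²]E[Y²] - (E[X]E[Y])²
E[A] = 0.5, Var(A) = 0.083333333
E[D] = 1, Var(D) = 2.25
E[A²] = 0.083333333 + 0.5² = 0.33333333
E[D²] = 2.25 + 1² = 3.25
Var(Z) = 0.33333333*3.25 - (0.5*1)²
= 1.0833333 - 0.25 = 0.83333333

0.83333333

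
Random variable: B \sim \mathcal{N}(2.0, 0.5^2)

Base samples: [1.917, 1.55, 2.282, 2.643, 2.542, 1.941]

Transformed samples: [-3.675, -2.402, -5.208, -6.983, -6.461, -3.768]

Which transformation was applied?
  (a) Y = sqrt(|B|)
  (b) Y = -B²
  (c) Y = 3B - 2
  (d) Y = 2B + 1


Checking option (b) Y = -B²:
  B = 1.917 -> Y = -3.675 ✓
  B = 1.55 -> Y = -2.402 ✓
  B = 2.282 -> Y = -5.208 ✓
All samples match this transformation.

(b) -B²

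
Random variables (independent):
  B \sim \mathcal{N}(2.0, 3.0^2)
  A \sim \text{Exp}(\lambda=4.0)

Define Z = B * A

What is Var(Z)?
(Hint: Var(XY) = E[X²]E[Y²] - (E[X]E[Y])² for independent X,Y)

Var(XY) = E[X²]E[Y²] - (E[X]E[Y])²
E[B] = 2, Var(B) = 9
E[A] = 0.25, Var(A) = 0.0625
E[B²] = 9 + 2² = 13
E[A²] = 0.0625 + 0.25² = 0.125
Var(Z) = 13*0.125 - (2*0.25)²
= 1.625 - 0.25 = 1.375

1.375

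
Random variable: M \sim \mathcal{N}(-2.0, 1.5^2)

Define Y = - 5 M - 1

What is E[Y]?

For Y = -5M - 1:
E[Y] = -5 * E[M] - 1
E[M] = -2.0 = -2
E[Y] = -5 * (-2) - 1 = 9

9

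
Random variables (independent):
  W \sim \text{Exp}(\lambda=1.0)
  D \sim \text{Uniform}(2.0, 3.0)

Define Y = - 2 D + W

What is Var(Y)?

For independent RVs: Var(aX + bY) = a²Var(X) + b²Var(Y)
Var(W) = 1
Var(D) = 0.083333333
Var(Y) = 1²*1 + (-2)²*0.083333333
= 1*1 + 4*0.083333333 = 1.3333333

1.3333333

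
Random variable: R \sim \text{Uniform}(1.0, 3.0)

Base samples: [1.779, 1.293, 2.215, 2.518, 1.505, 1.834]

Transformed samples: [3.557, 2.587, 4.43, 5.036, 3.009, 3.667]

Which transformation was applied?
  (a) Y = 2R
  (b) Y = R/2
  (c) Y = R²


Checking option (a) Y = 2R:
  R = 1.779 -> Y = 3.557 ✓
  R = 1.293 -> Y = 2.587 ✓
  R = 2.215 -> Y = 4.43 ✓
All samples match this transformation.

(a) 2R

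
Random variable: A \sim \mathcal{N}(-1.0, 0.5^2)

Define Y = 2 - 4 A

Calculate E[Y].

For Y = -4A + 2:
E[Y] = -4 * E[A] + 2
E[A] = -1.0 = -1
E[Y] = -4 * (-1) + 2 = 6

6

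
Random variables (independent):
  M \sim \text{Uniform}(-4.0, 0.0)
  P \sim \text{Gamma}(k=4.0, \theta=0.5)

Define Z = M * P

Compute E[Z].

For independent RVs: E[XY] = E[X]*E[Y]
E[M] = -2
E[P] = 2
E[Z] = -2 * 2 = -4

-4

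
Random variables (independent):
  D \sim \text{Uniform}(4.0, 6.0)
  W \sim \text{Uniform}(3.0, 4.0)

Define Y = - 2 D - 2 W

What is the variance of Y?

For independent RVs: Var(aX + bY) = a²Var(X) + b²Var(Y)
Var(D) = 0.33333333
Var(W) = 0.083333333
Var(Y) = (-2)²*0.33333333 + (-2)²*0.083333333
= 4*0.33333333 + 4*0.083333333 = 1.6666667

1.6666667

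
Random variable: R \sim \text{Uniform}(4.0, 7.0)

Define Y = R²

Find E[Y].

E[R²] = Var(R) + (E[R])² = 0.75 + 30.25 = 31

31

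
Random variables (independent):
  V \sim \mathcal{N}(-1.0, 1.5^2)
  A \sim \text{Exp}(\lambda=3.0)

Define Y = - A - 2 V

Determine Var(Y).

For independent RVs: Var(aX + bY) = a²Var(X) + b²Var(Y)
Var(V) = 2.25
Var(A) = 0.11111111
Var(Y) = (-2)²*2.25 + (-1)²*0.11111111
= 4*2.25 + 1*0.11111111 = 9.1111111

9.1111111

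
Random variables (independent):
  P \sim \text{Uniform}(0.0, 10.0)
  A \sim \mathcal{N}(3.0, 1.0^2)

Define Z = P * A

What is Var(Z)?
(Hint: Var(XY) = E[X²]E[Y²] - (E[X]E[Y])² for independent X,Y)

Var(XY) = E[X²]E[Y²] - (E[X]E[Y])²
E[P] = 5, Var(P) = 8.3333333
E[A] = 3, Var(A) = 1
E[P²] = 8.3333333 + 5² = 33.333333
E[A²] = 1 + 3² = 10
Var(Z) = 33.333333*10 - (5*3)²
= 333.33333 - 225 = 108.33333

108.33333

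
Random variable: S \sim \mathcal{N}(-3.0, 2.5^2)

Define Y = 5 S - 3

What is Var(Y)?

For Y = aS + b: Var(Y) = a² * Var(S)
Var(S) = 2.5^2 = 6.25
Var(Y) = 5² * 6.25 = 25 * 6.25 = 156.25

156.25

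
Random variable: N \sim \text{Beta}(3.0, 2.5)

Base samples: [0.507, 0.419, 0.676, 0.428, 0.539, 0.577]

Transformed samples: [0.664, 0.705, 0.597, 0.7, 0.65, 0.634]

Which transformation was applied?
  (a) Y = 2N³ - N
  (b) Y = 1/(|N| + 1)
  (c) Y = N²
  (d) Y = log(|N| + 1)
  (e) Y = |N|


Checking option (b) Y = 1/(|N| + 1):
  N = 0.507 -> Y = 0.664 ✓
  N = 0.419 -> Y = 0.705 ✓
  N = 0.676 -> Y = 0.597 ✓
All samples match this transformation.

(b) 1/(|N| + 1)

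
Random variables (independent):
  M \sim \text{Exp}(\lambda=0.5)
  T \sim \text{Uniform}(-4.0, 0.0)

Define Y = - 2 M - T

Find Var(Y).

For independent RVs: Var(aX + bY) = a²Var(X) + b²Var(Y)
Var(M) = 4
Var(T) = 1.3333333
Var(Y) = (-2)²*4 + (-1)²*1.3333333
= 4*4 + 1*1.3333333 = 17.333333

17.333333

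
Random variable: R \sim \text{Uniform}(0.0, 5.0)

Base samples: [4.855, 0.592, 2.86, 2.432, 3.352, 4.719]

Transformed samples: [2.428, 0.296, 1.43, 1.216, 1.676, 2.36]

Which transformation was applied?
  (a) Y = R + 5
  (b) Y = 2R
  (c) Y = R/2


Checking option (c) Y = R/2:
  R = 4.855 -> Y = 2.428 ✓
  R = 0.592 -> Y = 0.296 ✓
  R = 2.86 -> Y = 1.43 ✓
All samples match this transformation.

(c) R/2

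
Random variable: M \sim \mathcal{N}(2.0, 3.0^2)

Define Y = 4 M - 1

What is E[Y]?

For Y = 4M - 1:
E[Y] = 4 * E[M] - 1
E[M] = 2.0 = 2
E[Y] = 4 * 2 - 1 = 7

7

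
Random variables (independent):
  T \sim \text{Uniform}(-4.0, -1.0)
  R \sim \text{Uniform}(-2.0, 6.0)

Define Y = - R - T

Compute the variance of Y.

For independent RVs: Var(aX + bY) = a²Var(X) + b²Var(Y)
Var(T) = 0.75
Var(R) = 5.3333333
Var(Y) = (-1)²*0.75 + (-1)²*5.3333333
= 1*0.75 + 1*5.3333333 = 6.0833333

6.0833333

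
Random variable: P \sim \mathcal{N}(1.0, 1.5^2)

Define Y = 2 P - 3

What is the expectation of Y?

For Y = 2P - 3:
E[Y] = 2 * E[P] - 3
E[P] = 1.0 = 1
E[Y] = 2 * 1 - 3 = -1

-1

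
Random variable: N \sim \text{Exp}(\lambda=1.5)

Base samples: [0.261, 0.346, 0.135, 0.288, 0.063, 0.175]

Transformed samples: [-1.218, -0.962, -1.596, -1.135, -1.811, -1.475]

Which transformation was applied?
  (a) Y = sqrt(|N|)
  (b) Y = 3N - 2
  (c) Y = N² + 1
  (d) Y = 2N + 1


Checking option (b) Y = 3N - 2:
  N = 0.261 -> Y = -1.218 ✓
  N = 0.346 -> Y = -0.962 ✓
  N = 0.135 -> Y = -1.596 ✓
All samples match this transformation.

(b) 3N - 2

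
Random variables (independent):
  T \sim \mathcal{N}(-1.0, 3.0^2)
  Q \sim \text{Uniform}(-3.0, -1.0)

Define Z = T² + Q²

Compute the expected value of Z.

E[Z] = E[T²] + E[Q²]
E[T²] = Var(T) + E[T]² = 9 + 1 = 10
E[Q²] = Var(Q) + E[Q]² = 0.33333333 + 4 = 4.3333333
E[Z] = 10 + 4.3333333 = 14.333333

14.333333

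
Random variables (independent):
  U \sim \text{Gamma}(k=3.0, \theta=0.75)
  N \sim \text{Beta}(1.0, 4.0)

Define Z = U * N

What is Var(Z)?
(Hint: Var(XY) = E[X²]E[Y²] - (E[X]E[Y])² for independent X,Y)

Var(XY) = E[X²]E[Y²] - (E[X]E[Y])²
E[U] = 2.25, Var(U) = 1.6875
E[N] = 0.2, Var(N) = 0.026666667
E[U²] = 1.6875 + 2.25² = 6.75
E[N²] = 0.026666667 + 0.2² = 0.066666667
Var(Z) = 6.75*0.066666667 - (2.25*0.2)²
= 0.45 - 0.2025 = 0.2475

0.2475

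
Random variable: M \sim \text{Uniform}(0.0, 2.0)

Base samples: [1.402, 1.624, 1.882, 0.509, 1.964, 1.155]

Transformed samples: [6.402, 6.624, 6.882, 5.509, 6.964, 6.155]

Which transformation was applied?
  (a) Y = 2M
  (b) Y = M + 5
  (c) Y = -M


Checking option (b) Y = M + 5:
  M = 1.402 -> Y = 6.402 ✓
  M = 1.624 -> Y = 6.624 ✓
  M = 1.882 -> Y = 6.882 ✓
All samples match this transformation.

(b) M + 5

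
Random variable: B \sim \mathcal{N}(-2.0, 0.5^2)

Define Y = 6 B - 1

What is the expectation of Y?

For Y = 6B - 1:
E[Y] = 6 * E[B] - 1
E[B] = -2.0 = -2
E[Y] = 6 * (-2) - 1 = -13

-13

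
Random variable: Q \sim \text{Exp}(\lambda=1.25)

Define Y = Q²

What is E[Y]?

E[Q²] = Var(Q) + (E[Q])² = 0.64 + 0.64 = 1.28

1.28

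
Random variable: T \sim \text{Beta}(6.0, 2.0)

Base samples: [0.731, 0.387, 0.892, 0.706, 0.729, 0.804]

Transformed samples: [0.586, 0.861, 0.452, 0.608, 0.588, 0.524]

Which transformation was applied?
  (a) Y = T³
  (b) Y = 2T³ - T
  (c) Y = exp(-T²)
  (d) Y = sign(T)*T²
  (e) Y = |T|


Checking option (c) Y = exp(-T²):
  T = 0.731 -> Y = 0.586 ✓
  T = 0.387 -> Y = 0.861 ✓
  T = 0.892 -> Y = 0.452 ✓
All samples match this transformation.

(c) exp(-T²)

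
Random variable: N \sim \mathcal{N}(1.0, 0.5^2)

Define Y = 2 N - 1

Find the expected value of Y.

For Y = 2N - 1:
E[Y] = 2 * E[N] - 1
E[N] = 1.0 = 1
E[Y] = 2 * 1 - 1 = 1

1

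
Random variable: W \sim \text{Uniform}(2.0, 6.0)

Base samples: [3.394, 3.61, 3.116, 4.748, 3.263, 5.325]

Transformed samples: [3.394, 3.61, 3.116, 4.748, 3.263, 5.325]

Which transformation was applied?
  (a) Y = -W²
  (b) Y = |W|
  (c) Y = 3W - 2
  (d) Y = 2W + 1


Checking option (b) Y = |W|:
  W = 3.394 -> Y = 3.394 ✓
  W = 3.61 -> Y = 3.61 ✓
  W = 3.116 -> Y = 3.116 ✓
All samples match this transformation.

(b) |W|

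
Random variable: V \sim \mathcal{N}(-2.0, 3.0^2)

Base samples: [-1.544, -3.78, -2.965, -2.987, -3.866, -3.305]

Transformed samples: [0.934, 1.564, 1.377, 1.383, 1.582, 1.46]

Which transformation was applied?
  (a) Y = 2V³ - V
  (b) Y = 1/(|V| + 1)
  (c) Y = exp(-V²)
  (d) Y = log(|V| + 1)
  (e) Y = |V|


Checking option (d) Y = log(|V| + 1):
  V = -1.544 -> Y = 0.934 ✓
  V = -3.78 -> Y = 1.564 ✓
  V = -2.965 -> Y = 1.377 ✓
All samples match this transformation.

(d) log(|V| + 1)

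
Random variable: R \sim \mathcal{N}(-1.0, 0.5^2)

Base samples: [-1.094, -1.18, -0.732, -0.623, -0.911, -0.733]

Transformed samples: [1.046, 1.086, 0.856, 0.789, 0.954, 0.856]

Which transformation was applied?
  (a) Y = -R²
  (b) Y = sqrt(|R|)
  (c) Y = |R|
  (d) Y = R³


Checking option (b) Y = sqrt(|R|):
  R = -1.094 -> Y = 1.046 ✓
  R = -1.18 -> Y = 1.086 ✓
  R = -0.732 -> Y = 0.856 ✓
All samples match this transformation.

(b) sqrt(|R|)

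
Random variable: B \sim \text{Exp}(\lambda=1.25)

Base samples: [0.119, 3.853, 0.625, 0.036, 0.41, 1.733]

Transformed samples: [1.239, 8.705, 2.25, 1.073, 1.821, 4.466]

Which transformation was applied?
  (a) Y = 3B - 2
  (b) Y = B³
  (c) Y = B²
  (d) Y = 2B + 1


Checking option (d) Y = 2B + 1:
  B = 0.119 -> Y = 1.239 ✓
  B = 3.853 -> Y = 8.705 ✓
  B = 0.625 -> Y = 2.25 ✓
All samples match this transformation.

(d) 2B + 1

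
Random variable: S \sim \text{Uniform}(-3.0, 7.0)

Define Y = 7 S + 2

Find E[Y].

For Y = 7S + 2:
E[Y] = 7 * E[S] + 2
E[S] = (-3 + 7)/2 = 2
E[Y] = 7 * 2 + 2 = 16

16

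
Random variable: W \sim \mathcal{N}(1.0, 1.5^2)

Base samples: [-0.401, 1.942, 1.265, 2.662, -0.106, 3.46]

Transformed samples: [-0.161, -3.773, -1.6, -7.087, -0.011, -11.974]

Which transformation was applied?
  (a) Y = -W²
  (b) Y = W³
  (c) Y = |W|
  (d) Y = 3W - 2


Checking option (a) Y = -W²:
  W = -0.401 -> Y = -0.161 ✓
  W = 1.942 -> Y = -3.773 ✓
  W = 1.265 -> Y = -1.6 ✓
All samples match this transformation.

(a) -W²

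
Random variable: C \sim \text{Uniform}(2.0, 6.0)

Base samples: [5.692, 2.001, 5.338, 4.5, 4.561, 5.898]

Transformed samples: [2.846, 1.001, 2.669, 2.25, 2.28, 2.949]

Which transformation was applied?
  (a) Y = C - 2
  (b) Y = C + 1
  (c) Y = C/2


Checking option (c) Y = C/2:
  C = 5.692 -> Y = 2.846 ✓
  C = 2.001 -> Y = 1.001 ✓
  C = 5.338 -> Y = 2.669 ✓
All samples match this transformation.

(c) C/2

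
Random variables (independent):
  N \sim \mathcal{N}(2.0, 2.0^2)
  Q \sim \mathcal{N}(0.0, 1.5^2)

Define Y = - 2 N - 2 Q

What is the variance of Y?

For independent RVs: Var(aX + bY) = a²Var(X) + b²Var(Y)
Var(N) = 4
Var(Q) = 2.25
Var(Y) = (-2)²*4 + (-2)²*2.25
= 4*4 + 4*2.25 = 25

25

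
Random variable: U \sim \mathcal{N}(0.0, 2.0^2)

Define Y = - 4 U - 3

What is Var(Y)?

For Y = aU + b: Var(Y) = a² * Var(U)
Var(U) = 2.0^2 = 4
Var(Y) = (-4)² * 4 = 16 * 4 = 64

64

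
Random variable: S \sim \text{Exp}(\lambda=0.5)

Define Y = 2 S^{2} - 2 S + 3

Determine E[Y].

E[Y] = 2*E[S²] - 2*E[S] + 3
E[S] = 2
E[S²] = Var(S) + (E[S])² = 4 + 4 = 8
E[Y] = 2*8 - 2*2 + 3 = 15

15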